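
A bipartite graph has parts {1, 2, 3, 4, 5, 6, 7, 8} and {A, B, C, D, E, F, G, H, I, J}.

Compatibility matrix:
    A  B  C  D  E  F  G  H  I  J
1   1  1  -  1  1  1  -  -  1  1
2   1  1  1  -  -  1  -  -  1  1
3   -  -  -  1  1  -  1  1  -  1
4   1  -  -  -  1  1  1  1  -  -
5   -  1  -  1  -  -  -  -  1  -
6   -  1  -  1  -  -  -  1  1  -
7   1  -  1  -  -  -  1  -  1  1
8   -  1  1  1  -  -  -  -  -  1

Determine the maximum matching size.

One maximum matching: 1-A, 2-J, 3-E, 4-H, 5-I, 6-D, 7-G, 8-B.
This saturates every left vertex, so 8 is the maximum.

8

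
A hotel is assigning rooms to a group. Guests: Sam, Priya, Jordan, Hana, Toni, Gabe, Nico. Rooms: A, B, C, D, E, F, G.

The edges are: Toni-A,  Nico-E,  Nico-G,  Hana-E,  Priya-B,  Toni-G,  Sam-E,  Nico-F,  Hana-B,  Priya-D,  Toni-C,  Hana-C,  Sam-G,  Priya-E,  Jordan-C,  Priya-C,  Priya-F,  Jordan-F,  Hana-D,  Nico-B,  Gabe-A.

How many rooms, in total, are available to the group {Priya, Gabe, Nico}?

The union of neighbours of {Priya, Gabe, Nico} is {A, B, C, D, E, F, G}, which has 7 elements.
Since |N(S)| = 7 ≥ |S| = 3, Hall's condition holds for this subset.

7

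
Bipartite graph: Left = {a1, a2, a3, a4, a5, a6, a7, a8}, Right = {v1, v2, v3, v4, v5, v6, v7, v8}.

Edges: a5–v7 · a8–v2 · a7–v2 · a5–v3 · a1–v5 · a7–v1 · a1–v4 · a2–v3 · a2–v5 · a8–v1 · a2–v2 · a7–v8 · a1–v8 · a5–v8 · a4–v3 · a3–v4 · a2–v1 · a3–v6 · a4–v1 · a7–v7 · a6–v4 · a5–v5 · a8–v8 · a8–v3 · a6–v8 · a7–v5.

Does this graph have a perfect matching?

One maximum matching: a1–v8, a2–v5, a3–v6, a4–v3, a5–v7, a6–v4, a7–v1, a8–v2.
All 8 left vertices are covered.

Yes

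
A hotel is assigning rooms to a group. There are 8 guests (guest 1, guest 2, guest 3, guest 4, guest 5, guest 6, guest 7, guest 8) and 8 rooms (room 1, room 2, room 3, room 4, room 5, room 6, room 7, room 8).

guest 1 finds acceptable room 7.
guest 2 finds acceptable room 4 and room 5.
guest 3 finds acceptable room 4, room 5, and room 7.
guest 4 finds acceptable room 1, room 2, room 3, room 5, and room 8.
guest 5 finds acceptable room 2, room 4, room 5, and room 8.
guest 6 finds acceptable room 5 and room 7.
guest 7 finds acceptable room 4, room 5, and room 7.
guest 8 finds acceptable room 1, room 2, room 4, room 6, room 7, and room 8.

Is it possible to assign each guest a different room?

The set {guest 1, guest 2, guest 3, guest 6, guest 7} has only 3 neighbours ({room 4, room 5, room 7}), so by Hall's theorem at most 6 of the 8 guests can be matched.
Hence no matching covers every guest.

No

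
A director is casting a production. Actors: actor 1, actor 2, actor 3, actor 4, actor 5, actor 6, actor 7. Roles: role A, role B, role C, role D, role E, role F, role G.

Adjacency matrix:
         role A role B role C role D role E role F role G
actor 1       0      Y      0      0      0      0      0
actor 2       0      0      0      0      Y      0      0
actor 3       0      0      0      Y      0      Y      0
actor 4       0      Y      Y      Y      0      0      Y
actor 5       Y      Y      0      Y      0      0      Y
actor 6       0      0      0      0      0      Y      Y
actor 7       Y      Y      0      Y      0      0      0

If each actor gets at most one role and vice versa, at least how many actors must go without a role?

For example, pair actor 1-role B, actor 2-role E, actor 3-role F, actor 4-role C, actor 5-role A, actor 6-role G, actor 7-role D.
This saturates every actor, so 7 is the maximum.
That matches 7 of the 7, leaving 0 unmatched; no matching can do better.

0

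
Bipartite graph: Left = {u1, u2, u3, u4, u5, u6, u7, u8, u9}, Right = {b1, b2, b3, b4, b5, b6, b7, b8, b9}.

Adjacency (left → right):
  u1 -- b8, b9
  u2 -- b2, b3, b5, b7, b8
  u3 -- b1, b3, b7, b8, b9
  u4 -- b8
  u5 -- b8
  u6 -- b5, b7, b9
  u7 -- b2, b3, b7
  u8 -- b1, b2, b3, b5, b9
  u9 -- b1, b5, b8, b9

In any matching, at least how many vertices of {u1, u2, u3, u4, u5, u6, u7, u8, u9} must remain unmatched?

A valid assignment of size 7: u1-b9, u2-b2, u3-b7, u4-b8, u6-b5, u7-b3, u8-b1.
The set {u1, u2, u3, u4, u5, u6, u7, u8, u9} has only 7 neighbours ({b1, b2, b3, b5, b7, b8, b9}), so by Hall's theorem at most 7 of the 9 left vertices can be matched.
That matches 7 of the 9, leaving 2 unmatched; no matching can do better.

2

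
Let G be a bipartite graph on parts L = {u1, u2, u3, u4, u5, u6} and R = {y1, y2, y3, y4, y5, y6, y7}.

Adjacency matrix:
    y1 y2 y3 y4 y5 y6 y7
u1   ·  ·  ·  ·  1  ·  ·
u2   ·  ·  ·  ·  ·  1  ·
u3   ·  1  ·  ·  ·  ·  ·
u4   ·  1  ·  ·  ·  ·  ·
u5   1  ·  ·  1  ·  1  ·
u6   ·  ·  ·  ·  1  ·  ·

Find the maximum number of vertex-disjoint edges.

For example, pair u1-y5, u2-y6, u3-y2, u5-y1.
The set {u1, u3, u4, u6} has only 2 neighbours ({y2, y5}), so by Hall's theorem at most 4 of the 6 left vertices can be matched.

4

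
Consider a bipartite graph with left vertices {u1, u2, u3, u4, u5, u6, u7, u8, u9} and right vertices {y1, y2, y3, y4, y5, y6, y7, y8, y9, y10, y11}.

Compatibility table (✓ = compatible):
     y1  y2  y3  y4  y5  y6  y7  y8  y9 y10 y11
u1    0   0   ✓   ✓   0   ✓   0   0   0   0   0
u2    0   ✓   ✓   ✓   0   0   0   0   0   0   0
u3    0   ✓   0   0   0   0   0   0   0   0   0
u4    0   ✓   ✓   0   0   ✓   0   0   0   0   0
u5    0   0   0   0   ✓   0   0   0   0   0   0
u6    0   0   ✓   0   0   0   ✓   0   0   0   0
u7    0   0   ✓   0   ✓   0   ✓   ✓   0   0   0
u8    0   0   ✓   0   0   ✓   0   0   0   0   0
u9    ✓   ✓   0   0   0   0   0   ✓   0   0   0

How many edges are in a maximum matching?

For example, pair u1–y6, u2–y4, u3–y2, u4–y3, u5–y5, u6–y7, u7–y8, u9–y1.
The set {u1, u2, u3, u4, u8} has only 4 neighbours ({y2, y3, y4, y6}), so by Hall's theorem at most 8 of the 9 left vertices can be matched.

8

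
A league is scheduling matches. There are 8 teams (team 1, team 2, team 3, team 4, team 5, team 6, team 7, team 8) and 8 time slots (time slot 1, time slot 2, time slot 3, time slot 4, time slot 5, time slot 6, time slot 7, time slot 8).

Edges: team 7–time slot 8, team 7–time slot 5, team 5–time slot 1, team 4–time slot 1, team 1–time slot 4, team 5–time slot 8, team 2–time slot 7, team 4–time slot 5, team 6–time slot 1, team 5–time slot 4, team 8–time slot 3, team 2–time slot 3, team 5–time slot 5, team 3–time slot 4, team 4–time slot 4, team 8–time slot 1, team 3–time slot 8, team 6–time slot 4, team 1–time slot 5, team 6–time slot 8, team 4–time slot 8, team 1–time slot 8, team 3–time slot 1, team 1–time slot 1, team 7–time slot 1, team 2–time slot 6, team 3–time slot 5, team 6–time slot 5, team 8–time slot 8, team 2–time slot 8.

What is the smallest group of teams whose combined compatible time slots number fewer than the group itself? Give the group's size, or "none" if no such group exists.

Take S = {team 1, team 3, team 4, team 5, team 6}. Its neighbourhood is {time slot 1, time slot 4, time slot 5, time slot 8}, so |N(S)| = 4 < |S| = 5.
Every subset of size less than 5 has at least as many neighbours as members, so 5 is the minimum.

5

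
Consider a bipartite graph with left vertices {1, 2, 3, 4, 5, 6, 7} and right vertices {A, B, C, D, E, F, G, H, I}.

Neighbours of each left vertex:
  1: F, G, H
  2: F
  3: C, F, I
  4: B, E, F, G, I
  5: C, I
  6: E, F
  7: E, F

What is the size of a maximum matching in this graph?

A valid assignment of size 6: 1→H, 2→F, 3→I, 4→G, 5→C, 6→E.
The set {2, 6, 7} has only 2 neighbours ({E, F}), so by Hall's theorem at most 6 of the 7 left vertices can be matched.

6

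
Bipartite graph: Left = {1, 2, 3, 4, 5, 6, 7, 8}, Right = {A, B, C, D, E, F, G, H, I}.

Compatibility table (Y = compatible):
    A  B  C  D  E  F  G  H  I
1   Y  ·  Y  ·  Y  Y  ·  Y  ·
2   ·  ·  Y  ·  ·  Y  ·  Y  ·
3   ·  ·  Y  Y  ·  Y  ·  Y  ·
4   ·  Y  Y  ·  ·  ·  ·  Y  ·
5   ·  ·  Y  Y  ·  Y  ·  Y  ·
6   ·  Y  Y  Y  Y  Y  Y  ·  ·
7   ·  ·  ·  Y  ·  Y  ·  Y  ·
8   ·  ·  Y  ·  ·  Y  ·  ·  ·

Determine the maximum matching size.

7

A valid assignment of size 7: 1–A, 2–H, 3–D, 4–B, 5–C, 6–G, 7–F.
The set {2, 3, 5, 7, 8} has only 4 neighbours ({C, D, F, H}), so by Hall's theorem at most 7 of the 8 left vertices can be matched.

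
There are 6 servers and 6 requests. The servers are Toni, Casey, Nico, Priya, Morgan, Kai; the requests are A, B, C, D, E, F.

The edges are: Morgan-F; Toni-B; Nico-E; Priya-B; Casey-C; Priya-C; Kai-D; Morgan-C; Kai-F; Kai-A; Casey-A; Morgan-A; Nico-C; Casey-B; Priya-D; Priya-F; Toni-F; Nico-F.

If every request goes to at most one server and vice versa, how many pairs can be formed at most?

6

One maximum matching: Toni-B, Casey-A, Nico-E, Priya-D, Morgan-C, Kai-F.
This saturates every server, so 6 is the maximum.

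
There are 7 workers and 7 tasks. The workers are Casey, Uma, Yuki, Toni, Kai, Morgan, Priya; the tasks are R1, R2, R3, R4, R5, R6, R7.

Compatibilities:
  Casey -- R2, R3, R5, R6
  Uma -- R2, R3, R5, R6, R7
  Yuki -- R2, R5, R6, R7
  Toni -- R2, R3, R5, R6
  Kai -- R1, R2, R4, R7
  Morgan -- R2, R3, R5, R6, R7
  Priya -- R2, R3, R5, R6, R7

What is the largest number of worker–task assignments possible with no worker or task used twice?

6

For example, pair Casey-R5, Uma-R3, Yuki-R7, Toni-R2, Kai-R4, Morgan-R6.
The set {Casey, Uma, Yuki, Toni, Morgan, Priya} has only 5 neighbours ({R2, R3, R5, R6, R7}), so by Hall's theorem at most 6 of the 7 workers can be matched.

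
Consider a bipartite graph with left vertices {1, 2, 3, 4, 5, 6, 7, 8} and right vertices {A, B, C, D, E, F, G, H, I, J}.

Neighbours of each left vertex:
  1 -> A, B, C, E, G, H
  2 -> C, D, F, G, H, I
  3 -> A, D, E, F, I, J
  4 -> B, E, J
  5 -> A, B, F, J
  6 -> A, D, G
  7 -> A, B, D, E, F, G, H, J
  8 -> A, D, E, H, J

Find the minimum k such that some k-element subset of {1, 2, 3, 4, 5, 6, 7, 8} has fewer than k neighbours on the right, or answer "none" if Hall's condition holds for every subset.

A matching saturating every left vertex exists, for instance 1→A, 2→H, 3→E, 4→B, 5→F, 6→D, 7→G, 8→J.
By Hall's marriage theorem, this means |N(S)| ≥ |S| for every subset S, so no violating subset exists.

none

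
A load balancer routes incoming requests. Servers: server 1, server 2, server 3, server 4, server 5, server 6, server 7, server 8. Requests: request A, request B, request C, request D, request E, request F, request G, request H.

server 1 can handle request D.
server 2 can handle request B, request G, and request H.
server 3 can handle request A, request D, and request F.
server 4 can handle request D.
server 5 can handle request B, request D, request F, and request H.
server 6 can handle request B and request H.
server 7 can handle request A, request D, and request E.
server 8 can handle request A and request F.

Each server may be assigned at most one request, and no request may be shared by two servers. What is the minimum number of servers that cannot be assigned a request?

1

One maximum matching: server 1–request D, server 2–request G, server 3–request A, server 5–request H, server 6–request B, server 7–request E, server 8–request F.
The set {server 1, server 4} has only 1 neighbour ({request D}), so by Hall's theorem at most 7 of the 8 servers can be matched.
That matches 7 of the 8, leaving 1 unmatched; no matching can do better.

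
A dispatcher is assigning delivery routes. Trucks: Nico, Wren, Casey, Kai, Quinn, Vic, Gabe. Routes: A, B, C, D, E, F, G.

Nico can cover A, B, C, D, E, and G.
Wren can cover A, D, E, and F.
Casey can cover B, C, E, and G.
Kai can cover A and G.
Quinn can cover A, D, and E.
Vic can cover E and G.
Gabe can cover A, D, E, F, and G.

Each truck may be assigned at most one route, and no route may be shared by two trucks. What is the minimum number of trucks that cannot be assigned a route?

For example, pair Nico-B, Wren-F, Casey-C, Kai-A, Quinn-D, Vic-E, Gabe-G.
This saturates every truck, so 7 is the maximum.
That matches 7 of the 7, leaving 0 unmatched; no matching can do better.

0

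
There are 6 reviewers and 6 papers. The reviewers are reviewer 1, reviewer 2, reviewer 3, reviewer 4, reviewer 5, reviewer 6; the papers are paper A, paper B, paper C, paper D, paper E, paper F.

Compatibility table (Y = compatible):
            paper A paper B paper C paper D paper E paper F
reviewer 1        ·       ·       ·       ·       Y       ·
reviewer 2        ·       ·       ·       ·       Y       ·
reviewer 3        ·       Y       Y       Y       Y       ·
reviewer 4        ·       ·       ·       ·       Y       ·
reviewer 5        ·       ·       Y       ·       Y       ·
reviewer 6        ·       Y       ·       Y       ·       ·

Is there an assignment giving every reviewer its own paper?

No

The set {reviewer 1, reviewer 2, reviewer 4} has only 1 neighbour ({paper E}), so by Hall's theorem at most 4 of the 6 reviewers can be matched.
Hence no matching covers every reviewer.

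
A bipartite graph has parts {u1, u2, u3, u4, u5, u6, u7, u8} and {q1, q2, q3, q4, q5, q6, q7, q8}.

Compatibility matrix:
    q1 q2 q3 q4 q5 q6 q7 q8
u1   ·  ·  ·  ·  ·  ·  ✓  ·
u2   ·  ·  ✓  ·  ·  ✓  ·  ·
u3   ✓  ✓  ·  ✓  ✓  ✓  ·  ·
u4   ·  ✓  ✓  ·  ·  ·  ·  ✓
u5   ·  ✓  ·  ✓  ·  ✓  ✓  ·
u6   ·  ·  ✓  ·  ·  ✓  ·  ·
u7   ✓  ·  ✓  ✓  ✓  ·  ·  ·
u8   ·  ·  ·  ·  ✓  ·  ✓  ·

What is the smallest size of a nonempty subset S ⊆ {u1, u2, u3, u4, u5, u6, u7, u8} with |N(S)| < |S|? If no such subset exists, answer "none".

none

A matching saturating every left vertex exists, for instance u1→q7, u2→q3, u3→q1, u4→q8, u5→q2, u6→q6, u7→q4, u8→q5.
By Hall's marriage theorem, this means |N(S)| ≥ |S| for every subset S, so no violating subset exists.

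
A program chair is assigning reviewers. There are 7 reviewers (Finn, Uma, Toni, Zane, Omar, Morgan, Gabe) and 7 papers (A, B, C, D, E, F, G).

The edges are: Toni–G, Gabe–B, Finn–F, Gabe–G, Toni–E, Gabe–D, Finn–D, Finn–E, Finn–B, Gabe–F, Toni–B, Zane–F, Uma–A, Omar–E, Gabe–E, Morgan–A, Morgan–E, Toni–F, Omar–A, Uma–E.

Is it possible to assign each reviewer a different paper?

No

The set {Uma, Omar, Morgan} has only 2 neighbours ({A, E}), so by Hall's theorem at most 6 of the 7 reviewers can be matched.
Hence no matching covers every reviewer.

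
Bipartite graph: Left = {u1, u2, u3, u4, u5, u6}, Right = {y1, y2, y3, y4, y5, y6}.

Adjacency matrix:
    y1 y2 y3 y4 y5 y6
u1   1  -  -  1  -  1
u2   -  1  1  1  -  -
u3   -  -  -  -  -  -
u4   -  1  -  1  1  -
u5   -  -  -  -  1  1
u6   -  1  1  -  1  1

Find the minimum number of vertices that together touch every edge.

5

A maximum matching has 5 edges (e.g. u1–y1, u2–y2, u4–y5, u5–y6, u6–y3).
By König's theorem the minimum vertex cover has the same size. One such cover is {u1, u2, u4, u5, u6}.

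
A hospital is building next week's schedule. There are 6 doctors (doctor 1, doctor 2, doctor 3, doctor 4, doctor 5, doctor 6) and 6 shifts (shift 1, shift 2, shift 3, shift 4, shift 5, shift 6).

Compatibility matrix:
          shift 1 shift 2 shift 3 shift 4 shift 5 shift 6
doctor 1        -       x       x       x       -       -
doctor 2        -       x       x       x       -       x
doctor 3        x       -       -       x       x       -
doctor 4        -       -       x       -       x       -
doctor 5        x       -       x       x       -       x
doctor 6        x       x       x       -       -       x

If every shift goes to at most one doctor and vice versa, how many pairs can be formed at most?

6

A valid assignment of size 6: doctor 1→shift 4, doctor 2→shift 3, doctor 3→shift 1, doctor 4→shift 5, doctor 5→shift 6, doctor 6→shift 2.
All 6 doctors are matched, so no larger matching exists.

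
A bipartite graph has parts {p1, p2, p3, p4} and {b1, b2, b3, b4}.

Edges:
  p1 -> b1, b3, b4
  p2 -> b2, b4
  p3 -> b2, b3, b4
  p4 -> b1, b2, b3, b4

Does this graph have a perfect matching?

For example, pair p1–b1, p2–b2, p3–b4, p4–b3.
All 4 left vertices are covered.

Yes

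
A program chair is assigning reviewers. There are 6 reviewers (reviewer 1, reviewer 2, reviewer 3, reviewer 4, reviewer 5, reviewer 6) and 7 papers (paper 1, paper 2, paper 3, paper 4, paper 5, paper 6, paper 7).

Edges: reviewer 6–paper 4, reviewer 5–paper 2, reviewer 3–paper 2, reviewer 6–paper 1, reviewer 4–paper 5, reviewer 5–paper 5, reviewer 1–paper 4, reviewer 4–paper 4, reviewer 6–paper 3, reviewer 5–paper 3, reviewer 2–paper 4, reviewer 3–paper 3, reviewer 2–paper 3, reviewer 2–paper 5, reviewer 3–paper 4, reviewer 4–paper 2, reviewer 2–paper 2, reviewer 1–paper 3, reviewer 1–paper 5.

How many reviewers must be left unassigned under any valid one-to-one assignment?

One maximum matching: reviewer 1→paper 5, reviewer 2→paper 3, reviewer 3→paper 2, reviewer 4→paper 4, reviewer 6→paper 1.
The set {reviewer 1, reviewer 2, reviewer 3, reviewer 4, reviewer 5} has only 4 neighbours ({paper 2, paper 3, paper 4, paper 5}), so by Hall's theorem at most 5 of the 6 reviewers can be matched.
That matches 5 of the 6, leaving 1 unmatched; no matching can do better.

1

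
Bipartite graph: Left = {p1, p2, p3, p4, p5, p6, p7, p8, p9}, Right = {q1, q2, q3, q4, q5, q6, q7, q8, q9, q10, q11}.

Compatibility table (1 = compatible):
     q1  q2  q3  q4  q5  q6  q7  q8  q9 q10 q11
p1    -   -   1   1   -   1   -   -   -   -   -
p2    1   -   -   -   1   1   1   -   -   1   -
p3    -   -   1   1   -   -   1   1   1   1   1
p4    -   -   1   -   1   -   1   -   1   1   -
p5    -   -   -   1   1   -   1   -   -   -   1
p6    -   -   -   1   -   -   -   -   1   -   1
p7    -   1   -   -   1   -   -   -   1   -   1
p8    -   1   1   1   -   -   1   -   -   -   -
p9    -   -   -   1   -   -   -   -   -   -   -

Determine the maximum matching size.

One maximum matching: p1-q3, p2-q6, p3-q9, p4-q10, p5-q5, p6-q11, p7-q2, p8-q7, p9-q4.
This saturates every left vertex, so 9 is the maximum.

9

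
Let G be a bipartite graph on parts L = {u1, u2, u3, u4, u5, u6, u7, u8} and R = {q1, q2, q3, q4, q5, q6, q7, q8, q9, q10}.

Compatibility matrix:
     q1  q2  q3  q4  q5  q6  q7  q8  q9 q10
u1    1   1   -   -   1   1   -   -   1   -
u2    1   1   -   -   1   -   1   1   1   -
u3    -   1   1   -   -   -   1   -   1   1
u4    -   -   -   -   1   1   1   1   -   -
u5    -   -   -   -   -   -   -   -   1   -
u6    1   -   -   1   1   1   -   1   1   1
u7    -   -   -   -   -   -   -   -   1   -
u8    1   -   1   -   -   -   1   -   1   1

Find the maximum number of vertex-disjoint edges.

7

For example, pair u1→q6, u2→q1, u3→q3, u4→q8, u5→q9, u6→q4, u8→q7.
The set {u5, u7} has only 1 neighbour ({q9}), so by Hall's theorem at most 7 of the 8 left vertices can be matched.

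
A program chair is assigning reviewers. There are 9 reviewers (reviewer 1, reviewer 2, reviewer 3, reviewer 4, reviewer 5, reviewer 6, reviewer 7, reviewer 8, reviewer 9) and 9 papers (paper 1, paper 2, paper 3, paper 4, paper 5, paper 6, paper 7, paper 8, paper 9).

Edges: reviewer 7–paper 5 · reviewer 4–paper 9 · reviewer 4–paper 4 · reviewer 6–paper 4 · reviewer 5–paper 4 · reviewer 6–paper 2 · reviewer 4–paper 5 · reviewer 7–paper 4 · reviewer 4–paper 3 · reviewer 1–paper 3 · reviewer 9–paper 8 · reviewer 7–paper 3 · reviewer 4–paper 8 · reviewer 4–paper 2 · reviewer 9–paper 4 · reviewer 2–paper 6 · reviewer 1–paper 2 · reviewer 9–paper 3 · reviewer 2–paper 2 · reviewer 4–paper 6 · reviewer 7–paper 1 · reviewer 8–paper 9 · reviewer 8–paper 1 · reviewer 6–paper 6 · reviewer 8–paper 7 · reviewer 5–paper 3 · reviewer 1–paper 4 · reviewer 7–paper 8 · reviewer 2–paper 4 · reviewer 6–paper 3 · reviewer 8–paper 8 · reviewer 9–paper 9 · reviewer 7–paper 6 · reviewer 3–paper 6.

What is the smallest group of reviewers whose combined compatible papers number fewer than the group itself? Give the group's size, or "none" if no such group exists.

Take S = {reviewer 1, reviewer 2, reviewer 3, reviewer 5, reviewer 6}. Its neighbourhood is {paper 2, paper 3, paper 4, paper 6}, so |N(S)| = 4 < |S| = 5.
Every subset of size less than 5 has at least as many neighbours as members, so 5 is the minimum.

5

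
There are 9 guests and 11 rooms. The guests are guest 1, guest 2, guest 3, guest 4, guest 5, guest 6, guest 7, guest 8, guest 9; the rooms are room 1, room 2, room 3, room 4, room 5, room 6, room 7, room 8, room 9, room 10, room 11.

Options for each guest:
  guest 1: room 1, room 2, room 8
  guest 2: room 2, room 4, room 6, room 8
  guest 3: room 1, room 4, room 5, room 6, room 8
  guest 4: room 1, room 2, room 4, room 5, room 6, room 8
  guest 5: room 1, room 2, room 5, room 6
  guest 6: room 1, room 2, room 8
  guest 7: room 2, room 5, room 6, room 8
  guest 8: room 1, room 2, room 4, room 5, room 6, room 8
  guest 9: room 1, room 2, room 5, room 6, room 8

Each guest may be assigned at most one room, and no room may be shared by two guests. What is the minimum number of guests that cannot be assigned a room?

3

For example, pair guest 1–room 1, guest 2–room 2, guest 3–room 5, guest 4–room 4, guest 5–room 6, guest 6–room 8.
The set {guest 1, guest 2, guest 3, guest 4, guest 5, guest 6, guest 7, guest 8, guest 9} has only 6 neighbours ({room 1, room 2, room 4, room 5, room 6, room 8}), so by Hall's theorem at most 6 of the 9 guests can be matched.
That matches 6 of the 9, leaving 3 unmatched; no matching can do better.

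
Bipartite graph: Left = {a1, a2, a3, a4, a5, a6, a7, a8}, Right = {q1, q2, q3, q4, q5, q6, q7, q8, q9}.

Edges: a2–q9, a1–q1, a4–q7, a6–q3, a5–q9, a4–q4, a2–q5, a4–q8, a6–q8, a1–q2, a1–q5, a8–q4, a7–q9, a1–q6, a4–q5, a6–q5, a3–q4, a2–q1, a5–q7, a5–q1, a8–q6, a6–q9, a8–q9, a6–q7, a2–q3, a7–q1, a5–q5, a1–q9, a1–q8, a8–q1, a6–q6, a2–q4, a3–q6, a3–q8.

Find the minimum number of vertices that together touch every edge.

8

The 8 edges a1–q8, a2–q3, a3–q4, a4–q7, a5–q5, a6–q9, a7–q1, a8–q6 form a matching, so any vertex cover needs at least 8 vertices (one per matched edge).
Conversely {a1, a2, a3, a4, a5, a6, a7, a8} meets every edge and has exactly 8 vertices, so 8 is optimal.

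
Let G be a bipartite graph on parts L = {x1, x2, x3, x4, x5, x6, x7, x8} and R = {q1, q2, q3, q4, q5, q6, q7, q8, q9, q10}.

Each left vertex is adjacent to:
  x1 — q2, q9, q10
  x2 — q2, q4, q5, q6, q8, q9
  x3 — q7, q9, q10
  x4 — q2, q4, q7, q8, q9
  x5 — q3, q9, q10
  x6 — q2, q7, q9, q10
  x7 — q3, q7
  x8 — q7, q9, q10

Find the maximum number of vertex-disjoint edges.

7

A valid assignment of size 7: x1→q2, x2→q6, x3→q10, x4→q4, x5→q3, x6→q9, x7→q7.
The set {x1, x3, x5, x6, x7, x8} has only 5 neighbours ({q10, q2, q3, q7, q9}), so by Hall's theorem at most 7 of the 8 left vertices can be matched.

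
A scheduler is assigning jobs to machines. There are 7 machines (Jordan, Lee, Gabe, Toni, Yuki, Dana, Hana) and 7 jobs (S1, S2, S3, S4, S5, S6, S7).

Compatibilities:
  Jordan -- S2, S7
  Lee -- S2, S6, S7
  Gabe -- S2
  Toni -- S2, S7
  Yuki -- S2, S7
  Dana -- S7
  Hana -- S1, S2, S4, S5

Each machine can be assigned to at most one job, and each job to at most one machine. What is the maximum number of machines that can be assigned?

4

For example, pair Jordan→S7, Lee→S6, Gabe→S2, Hana→S4.
The set {Jordan, Gabe, Toni, Yuki, Dana} has only 2 neighbours ({S2, S7}), so by Hall's theorem at most 4 of the 7 machines can be matched.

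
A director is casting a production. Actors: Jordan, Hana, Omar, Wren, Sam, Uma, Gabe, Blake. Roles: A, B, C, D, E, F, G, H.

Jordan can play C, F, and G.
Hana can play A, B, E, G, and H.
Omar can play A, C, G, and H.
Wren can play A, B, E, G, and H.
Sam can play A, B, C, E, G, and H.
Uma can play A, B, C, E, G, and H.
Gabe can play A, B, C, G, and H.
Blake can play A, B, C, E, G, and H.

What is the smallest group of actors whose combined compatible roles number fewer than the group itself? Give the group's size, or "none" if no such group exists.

Take S = {Hana, Omar, Wren, Sam, Uma, Gabe, Blake}. Its neighbourhood is {A, B, C, E, G, H}, so |N(S)| = 6 < |S| = 7.
Every subset of size less than 7 has at least as many neighbours as members, so 7 is the minimum.

7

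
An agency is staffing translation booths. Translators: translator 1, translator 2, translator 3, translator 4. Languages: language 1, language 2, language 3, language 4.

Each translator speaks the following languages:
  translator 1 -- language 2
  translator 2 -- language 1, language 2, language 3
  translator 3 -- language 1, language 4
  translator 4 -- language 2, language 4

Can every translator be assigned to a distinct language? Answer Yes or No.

A valid assignment of size 4: translator 1-language 2, translator 2-language 3, translator 3-language 1, translator 4-language 4.
Every translator is matched, so this is a perfect matching.

Yes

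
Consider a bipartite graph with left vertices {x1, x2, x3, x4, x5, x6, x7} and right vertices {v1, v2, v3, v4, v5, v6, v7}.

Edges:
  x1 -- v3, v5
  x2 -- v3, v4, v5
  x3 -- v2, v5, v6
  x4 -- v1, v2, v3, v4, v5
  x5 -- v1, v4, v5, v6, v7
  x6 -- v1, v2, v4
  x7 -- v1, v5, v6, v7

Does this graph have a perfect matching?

A valid assignment of size 7: x1-v5, x2-v4, x3-v2, x4-v3, x5-v7, x6-v1, x7-v6.
All 7 left vertices are covered.

Yes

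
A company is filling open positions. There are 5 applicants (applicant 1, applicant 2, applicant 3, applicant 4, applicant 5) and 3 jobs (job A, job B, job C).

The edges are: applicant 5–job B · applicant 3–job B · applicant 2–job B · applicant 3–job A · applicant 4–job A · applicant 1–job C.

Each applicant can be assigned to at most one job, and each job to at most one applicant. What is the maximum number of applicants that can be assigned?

3

For example, pair applicant 1-job C, applicant 2-job B, applicant 3-job A.
The set {applicant 2, applicant 3, applicant 4, applicant 5} has only 2 neighbours ({job A, job B}), so by Hall's theorem at most 3 of the 5 applicants can be matched.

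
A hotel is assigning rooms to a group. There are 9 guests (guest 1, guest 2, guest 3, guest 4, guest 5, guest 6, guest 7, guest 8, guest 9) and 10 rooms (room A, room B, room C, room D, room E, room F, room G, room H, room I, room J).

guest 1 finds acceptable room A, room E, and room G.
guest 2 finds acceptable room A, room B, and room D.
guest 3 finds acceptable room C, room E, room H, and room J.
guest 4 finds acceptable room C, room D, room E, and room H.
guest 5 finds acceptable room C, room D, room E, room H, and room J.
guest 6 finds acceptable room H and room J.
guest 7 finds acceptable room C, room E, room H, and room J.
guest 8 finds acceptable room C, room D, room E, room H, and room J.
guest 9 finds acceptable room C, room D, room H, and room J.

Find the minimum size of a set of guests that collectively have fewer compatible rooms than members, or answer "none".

Take S = {guest 3, guest 4, guest 5, guest 6, guest 7, guest 8}. Its neighbourhood is {room C, room D, room E, room H, room J}, so |N(S)| = 5 < |S| = 6.
Every subset of size less than 6 has at least as many neighbours as members, so 6 is the minimum.

6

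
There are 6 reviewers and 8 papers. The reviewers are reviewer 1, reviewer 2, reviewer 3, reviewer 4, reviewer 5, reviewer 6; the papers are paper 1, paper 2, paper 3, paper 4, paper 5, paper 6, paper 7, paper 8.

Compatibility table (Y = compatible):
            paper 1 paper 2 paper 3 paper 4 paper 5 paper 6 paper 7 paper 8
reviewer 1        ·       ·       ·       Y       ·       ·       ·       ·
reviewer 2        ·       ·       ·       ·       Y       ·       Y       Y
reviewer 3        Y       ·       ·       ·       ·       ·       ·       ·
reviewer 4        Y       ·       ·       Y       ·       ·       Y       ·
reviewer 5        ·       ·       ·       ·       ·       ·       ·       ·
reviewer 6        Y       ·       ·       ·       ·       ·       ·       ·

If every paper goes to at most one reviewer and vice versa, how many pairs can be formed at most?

4

For example, pair reviewer 1→paper 4, reviewer 2→paper 8, reviewer 3→paper 1, reviewer 4→paper 7.
The set {reviewer 3, reviewer 5, reviewer 6} has only 1 neighbour ({paper 1}), so by Hall's theorem at most 4 of the 6 reviewers can be matched.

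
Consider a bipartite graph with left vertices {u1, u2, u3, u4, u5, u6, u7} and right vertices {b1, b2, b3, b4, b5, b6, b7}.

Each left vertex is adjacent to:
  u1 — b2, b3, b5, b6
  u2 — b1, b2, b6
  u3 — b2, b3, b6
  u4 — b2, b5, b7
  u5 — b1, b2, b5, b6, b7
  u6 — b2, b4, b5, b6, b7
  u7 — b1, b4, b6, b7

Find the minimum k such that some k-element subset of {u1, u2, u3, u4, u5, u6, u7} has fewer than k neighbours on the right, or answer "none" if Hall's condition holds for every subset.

A matching saturating every left vertex exists, for instance u1→b3, u2→b1, u3→b2, u4→b5, u5→b7, u6→b4, u7→b6.
By Hall's marriage theorem, this means |N(S)| ≥ |S| for every subset S, so no violating subset exists.

none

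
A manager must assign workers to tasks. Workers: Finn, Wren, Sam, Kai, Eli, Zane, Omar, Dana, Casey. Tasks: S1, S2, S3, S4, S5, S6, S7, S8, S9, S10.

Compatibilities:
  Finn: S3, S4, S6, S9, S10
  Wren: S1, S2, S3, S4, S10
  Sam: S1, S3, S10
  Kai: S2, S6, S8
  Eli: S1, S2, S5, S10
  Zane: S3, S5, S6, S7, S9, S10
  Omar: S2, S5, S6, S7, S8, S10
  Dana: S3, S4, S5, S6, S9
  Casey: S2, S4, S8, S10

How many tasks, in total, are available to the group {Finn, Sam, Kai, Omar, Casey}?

10

The union of neighbours of {Finn, Sam, Kai, Omar, Casey} is {S1, S2, S3, S4, S5, S6, S7, S8, S9, S10}, which has 10 elements.
Since |N(S)| = 10 ≥ |S| = 5, Hall's condition holds for this subset.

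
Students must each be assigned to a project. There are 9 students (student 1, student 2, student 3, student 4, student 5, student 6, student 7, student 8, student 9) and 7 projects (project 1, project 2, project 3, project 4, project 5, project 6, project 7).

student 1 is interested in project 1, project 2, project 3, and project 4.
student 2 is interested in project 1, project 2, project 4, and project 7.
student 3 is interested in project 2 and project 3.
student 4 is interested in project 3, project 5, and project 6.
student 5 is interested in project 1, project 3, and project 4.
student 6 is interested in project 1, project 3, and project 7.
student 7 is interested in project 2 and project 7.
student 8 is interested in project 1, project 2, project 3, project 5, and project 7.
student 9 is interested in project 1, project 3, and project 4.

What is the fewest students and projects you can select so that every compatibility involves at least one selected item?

{student 4, student 8, project 1, project 2, project 3, project 4, project 7} is a vertex cover of size 7: every edge has an endpoint in this set.
No smaller cover exists because student 1–project 3, student 2–project 1, student 3–project 2, student 4–project 6, student 5–project 4, student 6–project 7, student 8–project 5 is a matching of size 7, and a cover must include an endpoint of each of these disjoint edges (König's theorem).

7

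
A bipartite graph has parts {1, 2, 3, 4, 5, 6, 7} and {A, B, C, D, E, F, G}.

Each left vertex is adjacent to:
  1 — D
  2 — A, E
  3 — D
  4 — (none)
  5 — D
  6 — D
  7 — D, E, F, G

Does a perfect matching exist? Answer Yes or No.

The set {1, 3, 4, 5, 6} has only 1 neighbour ({D}), so by Hall's theorem at most 3 of the 7 left vertices can be matched.
Hence no matching covers every left vertex.

No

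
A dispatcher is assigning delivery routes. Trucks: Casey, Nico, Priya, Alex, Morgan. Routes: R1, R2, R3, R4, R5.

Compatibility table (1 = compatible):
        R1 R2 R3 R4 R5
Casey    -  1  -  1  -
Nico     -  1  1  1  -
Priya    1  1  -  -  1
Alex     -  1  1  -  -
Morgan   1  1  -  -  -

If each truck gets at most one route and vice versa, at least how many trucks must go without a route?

0

One maximum matching: Casey→R4, Nico→R2, Priya→R5, Alex→R3, Morgan→R1.
This saturates every truck, so 5 is the maximum.
That matches 5 of the 5, leaving 0 unmatched; no matching can do better.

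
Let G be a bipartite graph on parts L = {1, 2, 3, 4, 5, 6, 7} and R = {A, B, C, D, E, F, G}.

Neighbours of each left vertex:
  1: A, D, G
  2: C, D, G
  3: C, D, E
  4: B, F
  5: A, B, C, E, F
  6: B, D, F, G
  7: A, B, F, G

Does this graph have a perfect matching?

Yes

One maximum matching: 1→G, 2→C, 3→E, 4→F, 5→A, 6→D, 7→B.
Every left vertex is matched, so this is a perfect matching.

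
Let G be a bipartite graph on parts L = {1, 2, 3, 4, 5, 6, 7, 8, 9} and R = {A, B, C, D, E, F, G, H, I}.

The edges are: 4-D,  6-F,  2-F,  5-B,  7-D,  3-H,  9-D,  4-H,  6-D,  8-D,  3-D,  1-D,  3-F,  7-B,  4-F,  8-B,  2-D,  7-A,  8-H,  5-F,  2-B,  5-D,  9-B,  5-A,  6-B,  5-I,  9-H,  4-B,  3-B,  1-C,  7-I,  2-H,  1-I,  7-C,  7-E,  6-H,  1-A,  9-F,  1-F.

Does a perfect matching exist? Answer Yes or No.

No

The set {2, 3, 4, 6, 8, 9} has only 4 neighbours ({B, D, F, H}), so by Hall's theorem at most 7 of the 9 left vertices can be matched.
Hence no matching covers every left vertex.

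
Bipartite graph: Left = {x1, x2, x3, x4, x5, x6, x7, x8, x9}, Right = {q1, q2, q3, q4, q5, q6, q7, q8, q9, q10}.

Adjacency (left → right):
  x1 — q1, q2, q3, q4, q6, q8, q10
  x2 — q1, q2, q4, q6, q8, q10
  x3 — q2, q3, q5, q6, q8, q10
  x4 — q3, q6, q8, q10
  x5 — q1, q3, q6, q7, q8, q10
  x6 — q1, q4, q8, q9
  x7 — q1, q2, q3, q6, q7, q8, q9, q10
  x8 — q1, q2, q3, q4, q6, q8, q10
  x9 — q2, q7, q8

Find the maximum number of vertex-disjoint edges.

9

A valid assignment of size 9: x1→q3, x2→q2, x3→q6, x4→q10, x5→q1, x6→q9, x7→q7, x8→q4, x9→q8.
All 9 left vertices are matched, so no larger matching exists.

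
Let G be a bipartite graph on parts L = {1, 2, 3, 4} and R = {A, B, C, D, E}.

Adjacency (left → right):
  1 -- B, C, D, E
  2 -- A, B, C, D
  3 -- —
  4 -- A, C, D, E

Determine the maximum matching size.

For example, pair 1→B, 2→C, 4→E.
The set {3} has only 0 neighbours (∅), so by Hall's theorem at most 3 of the 4 left vertices can be matched.

3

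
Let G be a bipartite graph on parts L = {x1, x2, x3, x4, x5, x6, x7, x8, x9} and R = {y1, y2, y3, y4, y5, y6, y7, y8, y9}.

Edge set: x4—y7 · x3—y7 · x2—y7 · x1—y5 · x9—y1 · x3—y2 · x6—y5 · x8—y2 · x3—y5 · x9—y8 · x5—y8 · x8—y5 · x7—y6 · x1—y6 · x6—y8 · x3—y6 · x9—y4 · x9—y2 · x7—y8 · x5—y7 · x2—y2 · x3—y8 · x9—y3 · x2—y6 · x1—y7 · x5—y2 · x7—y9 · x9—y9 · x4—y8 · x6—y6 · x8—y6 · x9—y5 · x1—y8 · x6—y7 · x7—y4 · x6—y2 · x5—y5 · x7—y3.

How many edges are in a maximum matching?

7

A valid assignment of size 7: x1-y6, x2-y2, x3-y5, x4-y8, x5-y7, x7-y3, x9-y4.
The set {x1, x2, x3, x4, x5, x6, x8} has only 5 neighbours ({y2, y5, y6, y7, y8}), so by Hall's theorem at most 7 of the 9 left vertices can be matched.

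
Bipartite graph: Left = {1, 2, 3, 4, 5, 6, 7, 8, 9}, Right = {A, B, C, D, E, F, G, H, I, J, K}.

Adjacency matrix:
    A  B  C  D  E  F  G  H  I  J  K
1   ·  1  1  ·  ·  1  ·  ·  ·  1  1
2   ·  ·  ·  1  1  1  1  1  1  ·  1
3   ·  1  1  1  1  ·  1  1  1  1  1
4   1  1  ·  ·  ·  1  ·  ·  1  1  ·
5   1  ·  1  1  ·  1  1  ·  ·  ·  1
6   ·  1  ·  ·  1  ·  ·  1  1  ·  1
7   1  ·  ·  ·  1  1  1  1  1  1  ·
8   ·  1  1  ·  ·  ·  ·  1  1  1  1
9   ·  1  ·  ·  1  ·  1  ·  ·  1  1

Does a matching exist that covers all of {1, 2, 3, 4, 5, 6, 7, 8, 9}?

One maximum matching: 1→B, 2→H, 3→D, 4→A, 5→G, 6→I, 7→E, 8→K, 9→J.
All 9 left vertices are covered.

Yes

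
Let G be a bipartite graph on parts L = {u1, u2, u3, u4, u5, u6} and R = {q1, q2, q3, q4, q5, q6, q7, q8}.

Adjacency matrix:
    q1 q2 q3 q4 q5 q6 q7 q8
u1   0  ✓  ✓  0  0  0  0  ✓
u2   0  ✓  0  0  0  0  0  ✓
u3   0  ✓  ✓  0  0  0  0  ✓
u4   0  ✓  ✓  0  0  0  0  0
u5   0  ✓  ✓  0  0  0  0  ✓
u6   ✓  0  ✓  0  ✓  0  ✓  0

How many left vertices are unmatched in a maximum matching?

A valid assignment of size 4: u1–q3, u2–q2, u3–q8, u6–q5.
The set {u1, u2, u3, u4, u5} has only 3 neighbours ({q2, q3, q8}), so by Hall's theorem at most 4 of the 6 left vertices can be matched.
That matches 4 of the 6, leaving 2 unmatched; no matching can do better.

2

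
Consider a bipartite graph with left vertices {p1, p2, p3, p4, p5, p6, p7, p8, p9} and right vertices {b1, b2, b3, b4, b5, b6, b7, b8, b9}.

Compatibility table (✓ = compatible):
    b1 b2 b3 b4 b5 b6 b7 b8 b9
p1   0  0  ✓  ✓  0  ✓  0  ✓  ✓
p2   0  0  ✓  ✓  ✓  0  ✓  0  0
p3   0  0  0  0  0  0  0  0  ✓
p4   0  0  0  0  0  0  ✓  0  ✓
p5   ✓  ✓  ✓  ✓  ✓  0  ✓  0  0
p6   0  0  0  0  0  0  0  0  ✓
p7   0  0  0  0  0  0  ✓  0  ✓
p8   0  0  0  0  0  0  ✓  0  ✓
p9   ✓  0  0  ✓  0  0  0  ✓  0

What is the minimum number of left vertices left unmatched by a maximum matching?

One maximum matching: p1→b6, p2→b3, p3→b9, p4→b7, p5→b1, p9→b8.
The set {p3, p4, p6, p7, p8} has only 2 neighbours ({b7, b9}), so by Hall's theorem at most 6 of the 9 left vertices can be matched.
That matches 6 of the 9, leaving 3 unmatched; no matching can do better.

3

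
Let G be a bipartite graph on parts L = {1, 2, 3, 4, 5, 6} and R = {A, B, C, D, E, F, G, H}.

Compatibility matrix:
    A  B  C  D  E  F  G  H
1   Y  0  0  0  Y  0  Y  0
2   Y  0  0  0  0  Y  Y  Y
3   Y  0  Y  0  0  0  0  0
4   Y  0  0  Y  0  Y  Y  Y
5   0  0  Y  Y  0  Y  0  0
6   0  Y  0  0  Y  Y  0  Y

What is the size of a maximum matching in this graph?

6

One maximum matching: 1→E, 2→G, 3→C, 4→A, 5→F, 6→H.
This saturates every left vertex, so 6 is the maximum.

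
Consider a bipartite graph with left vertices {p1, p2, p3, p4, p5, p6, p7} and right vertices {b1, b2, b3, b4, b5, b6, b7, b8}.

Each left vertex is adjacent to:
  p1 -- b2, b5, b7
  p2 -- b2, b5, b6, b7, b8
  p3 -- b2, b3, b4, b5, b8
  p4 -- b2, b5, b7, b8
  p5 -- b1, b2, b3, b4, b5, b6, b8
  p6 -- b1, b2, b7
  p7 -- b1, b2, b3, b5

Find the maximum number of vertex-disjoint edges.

7

For example, pair p1-b5, p2-b6, p3-b4, p4-b8, p5-b1, p6-b7, p7-b3.
All 7 left vertices are matched, so no larger matching exists.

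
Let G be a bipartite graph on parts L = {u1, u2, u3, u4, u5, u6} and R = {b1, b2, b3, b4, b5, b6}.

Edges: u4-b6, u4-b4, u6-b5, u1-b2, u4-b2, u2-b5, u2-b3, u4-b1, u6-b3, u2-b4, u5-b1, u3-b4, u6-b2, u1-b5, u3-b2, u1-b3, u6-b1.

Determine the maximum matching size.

For example, pair u1→b5, u2→b4, u3→b2, u4→b6, u5→b1, u6→b3.
This saturates every left vertex, so 6 is the maximum.

6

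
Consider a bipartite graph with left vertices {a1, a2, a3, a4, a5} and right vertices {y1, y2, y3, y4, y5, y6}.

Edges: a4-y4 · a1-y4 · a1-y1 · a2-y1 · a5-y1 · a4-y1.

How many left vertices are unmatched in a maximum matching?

A valid assignment of size 2: a1-y4, a2-y1.
The set {a1, a2, a3, a4, a5} has only 2 neighbours ({y1, y4}), so by Hall's theorem at most 2 of the 5 left vertices can be matched.
That matches 2 of the 5, leaving 3 unmatched; no matching can do better.

3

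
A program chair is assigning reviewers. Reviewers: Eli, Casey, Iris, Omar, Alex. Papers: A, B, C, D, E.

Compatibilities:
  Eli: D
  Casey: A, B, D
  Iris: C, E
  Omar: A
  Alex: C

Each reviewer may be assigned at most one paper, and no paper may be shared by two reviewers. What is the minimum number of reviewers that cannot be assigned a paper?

0

For example, pair Eli–D, Casey–B, Iris–E, Omar–A, Alex–C.
This saturates every reviewer, so 5 is the maximum.
That matches 5 of the 5, leaving 0 unmatched; no matching can do better.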